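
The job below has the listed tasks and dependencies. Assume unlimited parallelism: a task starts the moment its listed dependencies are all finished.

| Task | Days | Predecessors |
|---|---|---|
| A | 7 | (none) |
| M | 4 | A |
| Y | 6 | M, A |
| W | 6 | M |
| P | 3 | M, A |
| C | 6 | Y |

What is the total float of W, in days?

The longest chain is A→M→Y→C = 7+4+6+6 = 23; overall finish 23 days.
Longest path through W: 17 days (earliest finish 17, latest finish 23).
Slack of W = 17 − 11 = 6 days.

6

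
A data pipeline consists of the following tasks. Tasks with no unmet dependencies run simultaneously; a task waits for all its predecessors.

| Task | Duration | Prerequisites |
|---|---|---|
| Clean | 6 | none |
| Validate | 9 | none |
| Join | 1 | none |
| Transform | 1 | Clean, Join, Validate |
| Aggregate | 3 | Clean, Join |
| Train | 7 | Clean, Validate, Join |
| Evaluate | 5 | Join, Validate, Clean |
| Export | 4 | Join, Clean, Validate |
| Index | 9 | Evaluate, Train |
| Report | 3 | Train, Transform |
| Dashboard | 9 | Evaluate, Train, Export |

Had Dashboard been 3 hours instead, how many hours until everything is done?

As given, the longest chain is Validate→Train→Dashboard = 9+7+9 = 25, so the finish is 25 hours.
Since Dashboard is critical, the -6 change carries straight to that chain (now 19 hours).
Now Validate→Train→Index = 9+7+9 = 25 is longest, so the finish becomes 25 hours.

25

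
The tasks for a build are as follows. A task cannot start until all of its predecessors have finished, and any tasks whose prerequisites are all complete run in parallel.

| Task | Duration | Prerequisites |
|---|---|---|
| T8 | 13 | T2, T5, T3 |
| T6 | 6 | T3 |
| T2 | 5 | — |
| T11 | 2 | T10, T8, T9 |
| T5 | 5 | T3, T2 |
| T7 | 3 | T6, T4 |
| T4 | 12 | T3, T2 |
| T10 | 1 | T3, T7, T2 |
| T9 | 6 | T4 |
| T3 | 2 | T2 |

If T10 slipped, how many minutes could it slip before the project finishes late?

2

T2→T3→T4→T9→T11 = 5+2+12+6+2 = 27 sets the makespan at 27 minutes.
The longest chain containing T10 totals 25 minutes.
Slack of T10 = 24 − 22 = 2 minutes.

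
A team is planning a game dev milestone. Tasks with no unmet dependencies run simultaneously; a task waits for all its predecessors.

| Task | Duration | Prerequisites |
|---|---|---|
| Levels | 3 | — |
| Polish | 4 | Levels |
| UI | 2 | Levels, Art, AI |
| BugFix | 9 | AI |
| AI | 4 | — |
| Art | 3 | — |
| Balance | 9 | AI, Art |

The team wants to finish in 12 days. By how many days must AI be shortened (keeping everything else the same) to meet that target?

1

Current finish: 13 days; target: 12.
AI is on every critical path, so each day cut from AI cuts the finish by one (this holds down to a finish of 12).
Need 13 − 12 = 1 day off AI → AI becomes 3 days, finish becomes 12.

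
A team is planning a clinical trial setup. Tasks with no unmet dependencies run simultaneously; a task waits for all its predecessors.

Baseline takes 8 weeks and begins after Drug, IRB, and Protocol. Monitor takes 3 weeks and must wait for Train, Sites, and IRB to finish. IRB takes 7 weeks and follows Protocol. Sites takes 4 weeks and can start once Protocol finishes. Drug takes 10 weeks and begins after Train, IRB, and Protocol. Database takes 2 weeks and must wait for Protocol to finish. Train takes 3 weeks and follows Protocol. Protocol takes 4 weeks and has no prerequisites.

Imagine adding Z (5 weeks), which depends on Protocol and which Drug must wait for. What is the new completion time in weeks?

29

Originally the plan takes 29 weeks.
With Z inserted, Drug now waits for max(Train, IRB, Protocol, Z).
New critical path: Protocol→IRB→Drug→Baseline = 4+7+10+8 = 29 ⇒ 29 weeks.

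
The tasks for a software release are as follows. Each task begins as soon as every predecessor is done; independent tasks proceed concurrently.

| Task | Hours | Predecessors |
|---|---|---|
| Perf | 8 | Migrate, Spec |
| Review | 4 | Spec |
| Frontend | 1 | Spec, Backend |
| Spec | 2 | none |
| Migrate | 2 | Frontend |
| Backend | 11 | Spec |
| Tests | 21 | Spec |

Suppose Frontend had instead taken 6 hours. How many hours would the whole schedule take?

The binding path is Spec→Backend→Frontend→Migrate→Perf = 2+11+1+2+8 = 24; finish at 24 hours.
Frontend lies on that path, so at 6 hours the path becomes 29 hours.
That remains the longest chain; total 29 hours.

29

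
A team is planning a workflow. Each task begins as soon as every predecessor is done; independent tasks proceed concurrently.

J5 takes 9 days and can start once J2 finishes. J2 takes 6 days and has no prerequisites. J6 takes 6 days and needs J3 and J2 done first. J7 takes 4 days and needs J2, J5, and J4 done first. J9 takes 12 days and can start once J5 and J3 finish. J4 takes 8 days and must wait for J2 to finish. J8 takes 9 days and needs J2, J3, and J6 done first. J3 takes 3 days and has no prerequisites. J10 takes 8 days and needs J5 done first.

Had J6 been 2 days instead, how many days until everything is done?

27

Baseline: J2→J5→J9 = 6+9+12 = 27 → 27 days.
The longest path through J6 is only 21 days, so J6 has float 6.
No other chain overtakes it, so the finish is 27 days.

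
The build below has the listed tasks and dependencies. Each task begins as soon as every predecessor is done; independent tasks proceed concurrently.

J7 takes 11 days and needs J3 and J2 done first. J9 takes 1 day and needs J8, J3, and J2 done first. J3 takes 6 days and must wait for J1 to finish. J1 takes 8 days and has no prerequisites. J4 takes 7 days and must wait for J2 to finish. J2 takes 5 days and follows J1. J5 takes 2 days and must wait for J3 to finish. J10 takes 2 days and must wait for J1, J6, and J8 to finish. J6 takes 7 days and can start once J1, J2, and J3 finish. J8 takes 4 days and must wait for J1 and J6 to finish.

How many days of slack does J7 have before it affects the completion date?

2

J1→J3→J6→J8→J10 = 8+6+7+4+2 = 27 sets the makespan at 27 days.
The longest chain containing J7 totals 25 days.
Slack of J7 = 16 − 14 = 2 days.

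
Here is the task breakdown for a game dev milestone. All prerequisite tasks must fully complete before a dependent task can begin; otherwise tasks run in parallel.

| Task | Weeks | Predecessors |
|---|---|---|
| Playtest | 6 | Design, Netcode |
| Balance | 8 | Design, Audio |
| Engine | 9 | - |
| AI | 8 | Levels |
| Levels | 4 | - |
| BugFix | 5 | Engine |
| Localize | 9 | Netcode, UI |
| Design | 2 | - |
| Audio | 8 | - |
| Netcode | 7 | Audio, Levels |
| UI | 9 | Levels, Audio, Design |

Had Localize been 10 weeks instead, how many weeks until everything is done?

27

Actual critical path: Audio→UI→Localize = 8+9+9 = 26 ⇒ 26 weeks.
Localize is on the critical path; changing it to 10 makes that path 27 weeks.
No other chain overtakes it, so the finish is 27 weeks.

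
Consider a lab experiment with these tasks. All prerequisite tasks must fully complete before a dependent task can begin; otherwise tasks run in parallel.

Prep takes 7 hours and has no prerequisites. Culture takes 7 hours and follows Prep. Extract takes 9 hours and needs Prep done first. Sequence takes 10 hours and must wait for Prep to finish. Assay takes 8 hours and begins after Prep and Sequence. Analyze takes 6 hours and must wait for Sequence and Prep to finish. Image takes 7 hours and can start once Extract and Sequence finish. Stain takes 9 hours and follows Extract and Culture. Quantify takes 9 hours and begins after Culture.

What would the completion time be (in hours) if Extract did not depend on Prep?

With the dependency in place, Prep→Extract→Stain = 7+9+9 = 25 sets the finish at 25 hours.
Without Prep→Extract, Extract's earliest start moves from 7 to 0.
After: Prep→Sequence→Assay = 7+10+8 = 25 → 25 hours.

25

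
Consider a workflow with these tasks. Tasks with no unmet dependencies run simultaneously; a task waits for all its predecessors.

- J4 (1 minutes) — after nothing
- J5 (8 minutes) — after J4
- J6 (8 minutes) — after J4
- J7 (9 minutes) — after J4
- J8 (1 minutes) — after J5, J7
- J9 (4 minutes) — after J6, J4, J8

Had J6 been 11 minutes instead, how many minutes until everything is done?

As given, the longest chain is J4→J7→J8→J9 = 1+9+1+4 = 15, so the finish is 15 minutes.
The longest path through J6 is only 13 minutes, so J6 has float 2.
The binding chain switches to J4→J6→J9 = 1+11+4 = 16; finish 16 minutes.

16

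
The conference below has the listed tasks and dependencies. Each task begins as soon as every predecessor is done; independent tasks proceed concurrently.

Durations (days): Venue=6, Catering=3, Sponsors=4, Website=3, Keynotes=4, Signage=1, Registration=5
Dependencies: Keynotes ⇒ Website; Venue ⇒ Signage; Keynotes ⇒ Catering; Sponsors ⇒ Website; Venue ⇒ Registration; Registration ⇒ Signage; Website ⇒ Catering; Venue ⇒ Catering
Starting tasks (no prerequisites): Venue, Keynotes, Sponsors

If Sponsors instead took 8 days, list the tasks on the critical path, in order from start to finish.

Baseline: Venue→Registration→Signage = 6+5+1 = 12 → 12 days.
The longest path through Sponsors is only 10 days, so Sponsors has float 2.
New critical path: Sponsors→Website→Catering = 8+3+3 = 14 ⇒ 14 days.

Sponsors, Website, Catering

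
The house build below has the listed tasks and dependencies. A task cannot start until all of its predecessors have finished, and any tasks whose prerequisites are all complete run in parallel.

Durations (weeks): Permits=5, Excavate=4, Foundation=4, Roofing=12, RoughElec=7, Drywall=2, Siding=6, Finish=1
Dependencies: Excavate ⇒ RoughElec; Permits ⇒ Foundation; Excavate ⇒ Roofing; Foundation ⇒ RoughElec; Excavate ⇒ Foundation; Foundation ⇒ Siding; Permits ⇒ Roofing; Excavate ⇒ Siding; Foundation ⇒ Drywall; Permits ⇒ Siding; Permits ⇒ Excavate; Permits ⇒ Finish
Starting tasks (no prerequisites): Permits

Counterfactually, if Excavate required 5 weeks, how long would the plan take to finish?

Critical path before the change: Permits→Excavate→Roofing = 5+4+12 = 21 giving 21 weeks.
Since Excavate is critical, the +1 change carries straight to that chain (now 22 weeks).
That remains the longest chain; total 22 weeks.

22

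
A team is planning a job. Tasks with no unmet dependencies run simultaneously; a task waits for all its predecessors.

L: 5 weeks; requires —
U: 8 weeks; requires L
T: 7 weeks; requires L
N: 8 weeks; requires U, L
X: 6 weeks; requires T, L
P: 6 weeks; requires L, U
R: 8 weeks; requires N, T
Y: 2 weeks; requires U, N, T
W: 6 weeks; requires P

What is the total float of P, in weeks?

Critical path: L→U→N→R = 5+8+8+8 = 29, so the finish is 29 weeks.
The longest chain containing P totals 25 weeks.
So P can slip 23 − 19 = 4 weeks.

4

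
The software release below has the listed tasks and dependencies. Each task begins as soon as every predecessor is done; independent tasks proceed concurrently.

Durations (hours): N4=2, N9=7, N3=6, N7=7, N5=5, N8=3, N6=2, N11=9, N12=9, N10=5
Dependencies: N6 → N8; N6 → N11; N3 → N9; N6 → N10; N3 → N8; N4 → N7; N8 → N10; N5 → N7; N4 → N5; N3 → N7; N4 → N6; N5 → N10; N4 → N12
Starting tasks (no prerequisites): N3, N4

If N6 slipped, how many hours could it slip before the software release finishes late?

N3→N8→N10 = 6+3+5 = 14 sets the makespan at 14 hours.
N6 finishes as early as 4 and must finish by 5.
Float = 14 − 13 = 1.

1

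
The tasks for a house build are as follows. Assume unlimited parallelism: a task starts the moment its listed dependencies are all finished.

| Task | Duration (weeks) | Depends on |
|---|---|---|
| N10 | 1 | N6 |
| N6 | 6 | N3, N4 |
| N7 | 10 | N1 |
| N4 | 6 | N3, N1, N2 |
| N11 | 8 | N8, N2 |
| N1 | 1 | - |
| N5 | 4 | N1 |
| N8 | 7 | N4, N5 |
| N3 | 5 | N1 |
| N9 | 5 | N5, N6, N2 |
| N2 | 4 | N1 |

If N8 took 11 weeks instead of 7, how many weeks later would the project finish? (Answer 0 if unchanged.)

Actual critical path: N1→N3→N4→N8→N11 = 1+5+6+7+8 = 27 ⇒ 27 weeks.
Since N8 is critical, the +4 change carries straight to that chain (now 31 weeks).
No other chain overtakes it, so the finish is 31 weeks.
Change in finish: 31 − 27 = +4 weeks.

4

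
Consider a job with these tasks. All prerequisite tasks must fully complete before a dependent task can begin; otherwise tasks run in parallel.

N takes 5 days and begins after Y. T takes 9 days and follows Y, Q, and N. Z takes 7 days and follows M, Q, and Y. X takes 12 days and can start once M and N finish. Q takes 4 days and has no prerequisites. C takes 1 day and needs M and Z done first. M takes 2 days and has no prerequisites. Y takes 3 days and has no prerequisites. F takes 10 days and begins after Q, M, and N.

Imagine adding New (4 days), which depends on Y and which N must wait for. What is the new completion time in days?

24

Originally the plan takes 20 days.
With New inserted, N now waits for max(Y, New).
New critical path: Y→New→N→X = 3+4+5+12 = 24 ⇒ 24 days.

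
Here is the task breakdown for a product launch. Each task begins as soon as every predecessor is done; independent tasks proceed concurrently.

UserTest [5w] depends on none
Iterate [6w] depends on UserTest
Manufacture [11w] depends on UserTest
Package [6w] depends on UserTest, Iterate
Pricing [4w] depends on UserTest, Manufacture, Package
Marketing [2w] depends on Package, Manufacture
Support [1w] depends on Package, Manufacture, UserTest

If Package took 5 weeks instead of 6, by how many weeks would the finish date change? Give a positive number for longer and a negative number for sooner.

-1

Critical path before the change: UserTest→Iterate→Package→Pricing = 5+6+6+4 = 21 giving 21 weeks.
Since Package is critical, the -1 change carries straight to that chain (now 20 weeks).
The critical path is still UserTest→Iterate→Package→Pricing; finish is now 20 weeks.
Change in finish: 20 − 21 = -1 weeks.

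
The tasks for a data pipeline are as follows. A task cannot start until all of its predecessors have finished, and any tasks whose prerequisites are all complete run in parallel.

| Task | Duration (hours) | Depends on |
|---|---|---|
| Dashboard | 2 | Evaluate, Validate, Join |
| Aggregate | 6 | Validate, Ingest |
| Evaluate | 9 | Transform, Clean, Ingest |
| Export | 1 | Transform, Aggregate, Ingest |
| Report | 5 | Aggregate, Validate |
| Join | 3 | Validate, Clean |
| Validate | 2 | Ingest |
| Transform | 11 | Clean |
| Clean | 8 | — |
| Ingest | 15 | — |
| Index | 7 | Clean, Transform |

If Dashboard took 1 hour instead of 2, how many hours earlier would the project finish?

1

The binding path is Clean→Transform→Evaluate→Dashboard = 8+11+9+2 = 30; finish at 30 hours.
Dashboard lies on that path, so at 1 hour the path becomes 29 hours.
No other chain overtakes it, so the finish is 29 hours.
Change in finish: 29 − 30 = -1 hours.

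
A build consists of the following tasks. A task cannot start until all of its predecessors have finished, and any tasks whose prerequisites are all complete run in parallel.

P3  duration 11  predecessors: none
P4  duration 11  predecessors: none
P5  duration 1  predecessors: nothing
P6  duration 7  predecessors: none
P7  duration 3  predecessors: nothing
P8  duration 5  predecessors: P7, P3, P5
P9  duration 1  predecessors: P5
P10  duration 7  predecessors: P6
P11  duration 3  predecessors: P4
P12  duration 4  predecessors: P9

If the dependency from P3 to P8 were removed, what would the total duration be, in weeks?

Original critical path: P3→P8 = 11+5 = 16 ⇒ 16 weeks.
Without P3→P8, P8's earliest start moves from 11 to 3.
The longest chain is now P4→P11 = 11+3 = 14, so the schedule takes 14 weeks.

14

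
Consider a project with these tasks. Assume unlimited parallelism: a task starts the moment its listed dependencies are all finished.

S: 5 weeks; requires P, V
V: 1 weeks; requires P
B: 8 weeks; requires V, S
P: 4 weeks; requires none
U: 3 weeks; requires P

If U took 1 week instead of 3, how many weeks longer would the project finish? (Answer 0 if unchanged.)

0

Baseline: P→V→S→B = 4+1+5+8 = 18 → 18 weeks.
The longest path through U is only 7 weeks, so U has float 11.
That remains the longest chain; total 18 weeks.
Change in finish: 18 − 18 = +0 weeks.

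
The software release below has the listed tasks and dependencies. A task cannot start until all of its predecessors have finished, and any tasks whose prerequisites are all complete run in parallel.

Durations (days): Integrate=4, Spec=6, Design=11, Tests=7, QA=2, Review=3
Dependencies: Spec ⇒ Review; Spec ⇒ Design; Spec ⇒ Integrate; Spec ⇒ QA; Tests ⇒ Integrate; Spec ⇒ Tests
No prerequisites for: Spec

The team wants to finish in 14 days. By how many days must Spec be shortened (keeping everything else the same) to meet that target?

Current finish: 17 days; target: 14.
Spec is on every critical path, so each day cut from Spec cuts the finish by one (this holds down to a finish of 12).
Need 17 − 14 = 3 days off Spec → Spec becomes 3 days, finish becomes 14.

3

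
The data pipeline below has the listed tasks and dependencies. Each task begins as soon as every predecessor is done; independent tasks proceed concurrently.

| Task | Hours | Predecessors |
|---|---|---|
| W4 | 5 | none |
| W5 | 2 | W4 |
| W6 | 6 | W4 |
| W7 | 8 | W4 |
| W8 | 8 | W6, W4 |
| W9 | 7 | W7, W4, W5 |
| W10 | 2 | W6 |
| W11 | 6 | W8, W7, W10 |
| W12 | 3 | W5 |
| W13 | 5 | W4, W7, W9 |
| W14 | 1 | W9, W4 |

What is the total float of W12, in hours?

Critical path: W4→W6→W8→W11 = 5+6+8+6 = 25, so the finish is 25 hours.
Longest path through W12: 10 hours (earliest finish 10, latest finish 25).
Slack of W12 = 22 − 7 = 15 hours.

15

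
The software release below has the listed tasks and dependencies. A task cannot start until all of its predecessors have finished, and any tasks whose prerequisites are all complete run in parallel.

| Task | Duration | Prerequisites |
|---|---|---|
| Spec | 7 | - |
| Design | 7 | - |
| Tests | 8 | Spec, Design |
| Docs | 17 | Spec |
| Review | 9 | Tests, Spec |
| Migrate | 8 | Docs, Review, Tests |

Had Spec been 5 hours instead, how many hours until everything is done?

32

The binding path is Spec→Tests→Review→Migrate = 7+8+9+8 = 32; finish at 32 hours.
Spec lies on that path, so at 5 hours the path becomes 30 hours.
The binding chain switches to Design→Tests→Review→Migrate = 7+8+9+8 = 32; finish 32 hours.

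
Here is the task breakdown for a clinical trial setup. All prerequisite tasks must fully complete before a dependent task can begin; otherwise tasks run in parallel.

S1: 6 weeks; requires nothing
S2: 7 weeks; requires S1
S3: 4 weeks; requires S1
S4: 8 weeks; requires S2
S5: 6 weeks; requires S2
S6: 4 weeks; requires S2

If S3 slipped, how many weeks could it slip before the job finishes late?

11

Critical path: S1→S2→S4 = 6+7+8 = 21, so the finish is 21 weeks.
Longest path through S3: 10 weeks (earliest finish 10, latest finish 21).
Slack of S3 = 17 − 6 = 11 weeks.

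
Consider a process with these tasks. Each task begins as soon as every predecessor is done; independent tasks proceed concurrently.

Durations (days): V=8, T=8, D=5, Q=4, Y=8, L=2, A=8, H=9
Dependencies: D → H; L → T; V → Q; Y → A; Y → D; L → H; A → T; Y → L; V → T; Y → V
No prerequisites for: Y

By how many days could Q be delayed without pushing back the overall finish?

4

Y→V→T = 8+8+8 = 24 sets the makespan at 24 days.
The longest chain containing Q totals 20 days.
Slack of Q = 20 − 16 = 4 days.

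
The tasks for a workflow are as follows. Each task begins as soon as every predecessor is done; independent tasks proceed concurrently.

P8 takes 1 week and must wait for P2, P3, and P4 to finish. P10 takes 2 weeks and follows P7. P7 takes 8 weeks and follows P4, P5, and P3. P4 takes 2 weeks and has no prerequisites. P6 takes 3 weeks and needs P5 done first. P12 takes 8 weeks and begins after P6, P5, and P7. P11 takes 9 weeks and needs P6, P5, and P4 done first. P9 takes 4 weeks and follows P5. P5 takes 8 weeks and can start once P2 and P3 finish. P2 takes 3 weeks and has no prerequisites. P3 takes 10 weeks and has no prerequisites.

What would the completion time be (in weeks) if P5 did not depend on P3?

With the dependency in place, P3→P5→P7→P12 = 10+8+8+8 = 34 sets the finish at 34 weeks.
Without P3→P5, P5's earliest start moves from 10 to 3.
The longest chain is now P2→P5→P7→P12 = 3+8+8+8 = 27, so the project takes 27 weeks.

27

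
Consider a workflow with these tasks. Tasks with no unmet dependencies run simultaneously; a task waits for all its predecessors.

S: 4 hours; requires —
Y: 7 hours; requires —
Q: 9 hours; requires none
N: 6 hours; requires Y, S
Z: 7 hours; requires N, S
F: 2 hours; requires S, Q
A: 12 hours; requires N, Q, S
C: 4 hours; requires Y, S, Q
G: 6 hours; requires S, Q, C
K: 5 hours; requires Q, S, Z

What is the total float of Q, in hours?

Y→N→Z→K = 7+6+7+5 = 25 sets the makespan at 25 hours.
The longest chain containing Q totals 21 hours.
Float = 25 − 21 = 4.

4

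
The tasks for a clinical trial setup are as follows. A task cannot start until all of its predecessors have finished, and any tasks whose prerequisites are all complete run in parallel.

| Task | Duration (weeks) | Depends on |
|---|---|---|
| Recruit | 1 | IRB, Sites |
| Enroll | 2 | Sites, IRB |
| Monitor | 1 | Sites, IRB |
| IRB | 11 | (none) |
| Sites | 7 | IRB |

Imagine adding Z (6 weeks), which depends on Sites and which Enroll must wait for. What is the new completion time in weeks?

26

Originally the plan takes 20 weeks.
With Z inserted, Enroll now waits for max(Sites, IRB, Z).
New critical path: IRB→Sites→Z→Enroll = 11+7+6+2 = 26 ⇒ 26 weeks.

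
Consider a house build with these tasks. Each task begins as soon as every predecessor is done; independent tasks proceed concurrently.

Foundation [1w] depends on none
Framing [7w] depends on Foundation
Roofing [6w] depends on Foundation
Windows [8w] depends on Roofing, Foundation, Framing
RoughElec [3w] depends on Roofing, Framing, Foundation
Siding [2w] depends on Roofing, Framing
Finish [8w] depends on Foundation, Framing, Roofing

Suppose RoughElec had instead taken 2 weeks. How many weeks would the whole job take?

As given, the longest chain is Foundation→Framing→Windows = 1+7+8 = 16, so the finish is 16 weeks.
RoughElec is off the critical path — its longest chain is 11 weeks, giving 5 of slack.
The critical path is still Foundation→Framing→Windows; finish is now 16 weeks.

16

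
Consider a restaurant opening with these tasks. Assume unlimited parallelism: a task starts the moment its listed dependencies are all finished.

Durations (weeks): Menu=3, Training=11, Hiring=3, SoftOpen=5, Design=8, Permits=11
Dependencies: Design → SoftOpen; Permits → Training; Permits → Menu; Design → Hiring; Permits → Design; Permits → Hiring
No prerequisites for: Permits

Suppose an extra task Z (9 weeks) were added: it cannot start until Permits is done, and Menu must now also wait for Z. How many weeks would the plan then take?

Originally the plan takes 24 weeks.
With Z inserted, Menu now waits for max(Permits, Z).
New critical path: Permits→Design→SoftOpen = 11+8+5 = 24 ⇒ 24 weeks.

24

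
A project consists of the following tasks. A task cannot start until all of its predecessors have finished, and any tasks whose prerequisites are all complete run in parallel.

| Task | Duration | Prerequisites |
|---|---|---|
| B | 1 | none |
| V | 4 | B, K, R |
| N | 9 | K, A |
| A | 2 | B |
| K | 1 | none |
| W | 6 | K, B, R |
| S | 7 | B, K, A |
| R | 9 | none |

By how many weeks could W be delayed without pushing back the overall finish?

0

Critical path: R→W = 9+6 = 15, so the finish is 15 weeks.
Longest path through W: 15 weeks (earliest finish 15, latest finish 15).
So W can slip 15 − 15 = 0 weeks.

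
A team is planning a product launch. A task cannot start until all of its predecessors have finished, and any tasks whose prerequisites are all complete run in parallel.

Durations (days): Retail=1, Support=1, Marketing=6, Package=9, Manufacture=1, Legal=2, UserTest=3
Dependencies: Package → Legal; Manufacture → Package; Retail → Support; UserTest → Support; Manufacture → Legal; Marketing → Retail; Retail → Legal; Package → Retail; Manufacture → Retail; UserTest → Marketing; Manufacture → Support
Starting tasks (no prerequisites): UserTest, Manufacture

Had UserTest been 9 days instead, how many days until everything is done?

18

Baseline: Manufacture→Package→Retail→Legal = 1+9+1+2 = 13 → 13 days.
UserTest has 1 day of float (longest path through it is 12).
New critical path: UserTest→Marketing→Retail→Legal = 9+6+1+2 = 18 ⇒ 18 days.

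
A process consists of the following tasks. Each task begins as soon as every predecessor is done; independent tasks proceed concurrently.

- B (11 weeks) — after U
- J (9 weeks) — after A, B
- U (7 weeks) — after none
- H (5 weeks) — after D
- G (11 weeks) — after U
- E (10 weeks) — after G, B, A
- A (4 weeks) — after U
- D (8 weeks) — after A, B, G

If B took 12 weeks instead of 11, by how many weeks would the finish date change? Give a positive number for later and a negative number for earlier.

1

Actual critical path: U→B→D→H = 7+11+8+5 = 31 ⇒ 31 weeks.
Since B is critical, the +1 change carries straight to that chain (now 32 weeks).
The critical path is still U→B→D→H; finish is now 32 weeks.
Change in finish: 32 − 31 = +1 weeks.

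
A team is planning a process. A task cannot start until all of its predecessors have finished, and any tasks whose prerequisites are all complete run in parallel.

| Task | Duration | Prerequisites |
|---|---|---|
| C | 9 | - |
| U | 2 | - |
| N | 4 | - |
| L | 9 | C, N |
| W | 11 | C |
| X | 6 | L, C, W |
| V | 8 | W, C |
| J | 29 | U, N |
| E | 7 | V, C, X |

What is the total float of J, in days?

2

Critical path: C→W→V→E = 9+11+8+7 = 35, so the finish is 35 days.
The longest chain containing J totals 33 days.
Slack of J = 6 − 4 = 2 days.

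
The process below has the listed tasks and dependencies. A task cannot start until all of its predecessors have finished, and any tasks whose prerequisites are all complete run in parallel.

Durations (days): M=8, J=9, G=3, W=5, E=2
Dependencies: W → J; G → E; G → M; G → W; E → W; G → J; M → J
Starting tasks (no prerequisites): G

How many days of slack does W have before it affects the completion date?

1

The longest chain is G→M→J = 3+8+9 = 20; overall finish 20 days.
Longest path through W: 19 days (earliest finish 10, latest finish 11).
Slack of W = 6 − 5 = 1 day.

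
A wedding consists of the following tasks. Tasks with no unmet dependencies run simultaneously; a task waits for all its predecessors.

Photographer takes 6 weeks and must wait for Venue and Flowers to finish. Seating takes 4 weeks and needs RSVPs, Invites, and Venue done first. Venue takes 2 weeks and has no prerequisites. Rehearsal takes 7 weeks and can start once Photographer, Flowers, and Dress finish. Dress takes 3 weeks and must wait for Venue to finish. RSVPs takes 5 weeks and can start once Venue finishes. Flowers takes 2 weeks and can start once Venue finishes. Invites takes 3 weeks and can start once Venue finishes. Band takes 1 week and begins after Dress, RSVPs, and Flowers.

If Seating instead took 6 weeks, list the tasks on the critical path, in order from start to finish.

Venue, Flowers, Photographer, Rehearsal

The binding path is Venue→Flowers→Photographer→Rehearsal = 2+2+6+7 = 17; finish at 17 weeks.
Seating has 6 weeks of float (longest path through it is 11).
The critical path is still Venue→Flowers→Photographer→Rehearsal; finish is now 17 weeks.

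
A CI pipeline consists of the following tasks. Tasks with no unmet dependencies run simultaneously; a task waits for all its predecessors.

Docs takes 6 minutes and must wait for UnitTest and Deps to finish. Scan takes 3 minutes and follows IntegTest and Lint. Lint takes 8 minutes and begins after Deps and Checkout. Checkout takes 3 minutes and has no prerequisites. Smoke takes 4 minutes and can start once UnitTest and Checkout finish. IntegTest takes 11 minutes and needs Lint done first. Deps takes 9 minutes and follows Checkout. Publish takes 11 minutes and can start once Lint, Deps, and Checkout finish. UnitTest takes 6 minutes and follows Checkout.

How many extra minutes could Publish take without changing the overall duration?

The longest chain is Checkout→Deps→Lint→IntegTest→Scan = 3+9+8+11+3 = 34; overall finish 34 minutes.
The longest chain containing Publish totals 31 minutes.
So Publish can slip 34 − 31 = 3 minutes.

3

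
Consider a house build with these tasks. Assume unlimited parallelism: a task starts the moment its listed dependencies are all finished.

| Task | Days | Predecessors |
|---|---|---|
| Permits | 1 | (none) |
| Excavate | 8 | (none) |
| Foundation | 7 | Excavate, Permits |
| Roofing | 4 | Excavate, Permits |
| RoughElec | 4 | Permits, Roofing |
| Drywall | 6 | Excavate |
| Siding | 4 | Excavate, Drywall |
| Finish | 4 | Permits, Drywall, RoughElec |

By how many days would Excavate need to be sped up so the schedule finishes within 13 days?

Current finish: 20 days; target: 13.
Excavate is on every critical path, so each day cut from Excavate cuts the finish by one (this holds down to a finish of 13).
Need 20 − 13 = 7 days off Excavate → Excavate becomes 1 day, finish becomes 13.

7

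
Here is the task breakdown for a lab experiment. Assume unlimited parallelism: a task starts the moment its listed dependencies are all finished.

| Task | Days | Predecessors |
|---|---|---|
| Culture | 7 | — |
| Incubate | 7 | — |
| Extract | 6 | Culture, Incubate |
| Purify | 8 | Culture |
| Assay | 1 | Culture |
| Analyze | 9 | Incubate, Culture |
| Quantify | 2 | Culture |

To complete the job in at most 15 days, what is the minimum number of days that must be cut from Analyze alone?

Current finish: 16 days; target: 15.
Analyze is on every critical path, so each day cut from Analyze cuts the finish by one (this holds down to a finish of 15).
Need 16 − 15 = 1 day off Analyze → Analyze becomes 8 days, finish becomes 15.

1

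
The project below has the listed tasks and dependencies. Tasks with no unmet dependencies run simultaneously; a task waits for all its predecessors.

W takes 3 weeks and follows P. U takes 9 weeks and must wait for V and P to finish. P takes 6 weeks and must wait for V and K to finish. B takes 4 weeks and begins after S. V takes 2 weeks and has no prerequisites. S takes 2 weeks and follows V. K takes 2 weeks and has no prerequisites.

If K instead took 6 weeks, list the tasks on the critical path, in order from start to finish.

As given, the longest chain is K→P→U = 2+6+9 = 17, so the finish is 17 weeks.
K is on the critical path; changing it to 6 makes that path 21 weeks.
The critical path is still K→P→U; finish is now 21 weeks.

K, P, U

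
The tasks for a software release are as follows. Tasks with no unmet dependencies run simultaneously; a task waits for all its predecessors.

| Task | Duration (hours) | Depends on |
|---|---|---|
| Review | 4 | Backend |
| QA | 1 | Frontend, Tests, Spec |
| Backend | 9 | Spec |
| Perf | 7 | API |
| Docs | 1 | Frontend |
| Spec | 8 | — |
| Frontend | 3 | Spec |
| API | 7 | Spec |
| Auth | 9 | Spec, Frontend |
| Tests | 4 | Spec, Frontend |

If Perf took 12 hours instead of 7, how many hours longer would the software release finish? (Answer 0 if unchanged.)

5

Actual critical path: Spec→API→Perf = 8+7+7 = 22 ⇒ 22 hours.
Perf is on the critical path; changing it to 12 makes that path 27 hours.
The critical path is still Spec→API→Perf; finish is now 27 hours.
Change in finish: 27 − 22 = +5 hours.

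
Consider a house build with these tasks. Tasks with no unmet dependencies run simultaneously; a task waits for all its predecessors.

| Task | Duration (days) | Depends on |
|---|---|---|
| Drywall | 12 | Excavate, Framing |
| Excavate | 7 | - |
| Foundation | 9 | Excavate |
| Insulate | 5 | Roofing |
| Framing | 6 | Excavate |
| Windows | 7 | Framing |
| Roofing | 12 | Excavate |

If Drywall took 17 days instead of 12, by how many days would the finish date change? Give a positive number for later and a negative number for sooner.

The binding path is Excavate→Framing→Drywall = 7+6+12 = 25; finish at 25 days.
Since Drywall is critical, the +5 change carries straight to that chain (now 30 days).
That remains the longest chain; total 30 days.
Change in finish: 30 − 25 = +5 days.

5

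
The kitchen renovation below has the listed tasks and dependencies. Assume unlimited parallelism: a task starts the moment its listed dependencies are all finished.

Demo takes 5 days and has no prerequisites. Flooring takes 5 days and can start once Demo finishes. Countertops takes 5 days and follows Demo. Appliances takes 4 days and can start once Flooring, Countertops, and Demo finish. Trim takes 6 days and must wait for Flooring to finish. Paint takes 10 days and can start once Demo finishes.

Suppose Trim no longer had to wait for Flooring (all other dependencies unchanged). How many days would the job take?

With the dependency in place, Demo→Flooring→Trim = 5+5+6 = 16 sets the finish at 16 days.
Without Flooring→Trim, Trim's earliest start moves from 10 to 0.
New critical path: Demo→Paint = 5+10 = 15 ⇒ 15 days.

15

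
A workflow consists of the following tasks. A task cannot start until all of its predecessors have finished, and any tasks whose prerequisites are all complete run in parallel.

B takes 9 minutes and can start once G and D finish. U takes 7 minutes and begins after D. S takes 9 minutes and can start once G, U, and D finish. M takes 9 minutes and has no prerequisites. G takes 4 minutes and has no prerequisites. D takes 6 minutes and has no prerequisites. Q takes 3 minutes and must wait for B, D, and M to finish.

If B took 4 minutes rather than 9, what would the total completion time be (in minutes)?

22

Critical path before the change: D→U→S = 6+7+9 = 22 giving 22 minutes.
B has 4 minutes of float (longest path through it is 18).
That remains the longest chain; total 22 minutes.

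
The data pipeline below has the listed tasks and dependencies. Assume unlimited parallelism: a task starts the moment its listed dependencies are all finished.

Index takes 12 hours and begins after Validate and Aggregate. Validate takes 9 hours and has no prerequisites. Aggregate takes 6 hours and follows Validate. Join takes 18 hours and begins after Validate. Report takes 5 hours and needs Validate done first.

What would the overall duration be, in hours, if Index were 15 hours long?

Critical path before the change: Validate→Aggregate→Index = 9+6+12 = 27 giving 27 hours.
Index is on the critical path; changing it to 15 makes that path 30 hours.
That remains the longest chain; total 30 hours.

30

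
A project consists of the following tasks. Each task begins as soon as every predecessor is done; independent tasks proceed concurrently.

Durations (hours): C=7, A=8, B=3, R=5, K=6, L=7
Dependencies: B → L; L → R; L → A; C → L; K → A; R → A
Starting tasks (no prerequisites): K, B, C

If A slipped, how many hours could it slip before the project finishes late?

0

C→L→R→A = 7+7+5+8 = 27 sets the makespan at 27 hours.
Longest path through A: 27 hours (earliest finish 27, latest finish 27).
Float = 27 − 27 = 0.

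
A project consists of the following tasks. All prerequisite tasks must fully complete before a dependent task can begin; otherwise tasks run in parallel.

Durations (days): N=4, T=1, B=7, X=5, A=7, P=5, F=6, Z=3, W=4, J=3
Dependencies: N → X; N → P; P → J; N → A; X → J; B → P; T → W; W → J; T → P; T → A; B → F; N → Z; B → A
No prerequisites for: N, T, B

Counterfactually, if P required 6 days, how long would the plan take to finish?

16

Critical path before the change: B→P→J = 7+5+3 = 15 giving 15 days.
P is on the critical path; changing it to 6 makes that path 16 days.
The critical path is still B→P→J; finish is now 16 days.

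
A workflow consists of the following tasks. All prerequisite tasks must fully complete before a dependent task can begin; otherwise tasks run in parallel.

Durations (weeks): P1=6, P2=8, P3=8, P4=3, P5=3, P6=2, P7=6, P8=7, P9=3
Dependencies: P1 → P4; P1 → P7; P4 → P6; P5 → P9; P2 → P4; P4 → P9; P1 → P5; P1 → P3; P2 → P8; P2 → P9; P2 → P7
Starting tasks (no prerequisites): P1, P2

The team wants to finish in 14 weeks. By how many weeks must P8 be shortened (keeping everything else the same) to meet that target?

Current finish: 15 weeks; target: 14.
P8 is on every critical path, so each week cut from P8 cuts the finish by one (this holds down to a finish of 14).
Need 15 − 14 = 1 week off P8 → P8 becomes 6 weeks, finish becomes 14.

1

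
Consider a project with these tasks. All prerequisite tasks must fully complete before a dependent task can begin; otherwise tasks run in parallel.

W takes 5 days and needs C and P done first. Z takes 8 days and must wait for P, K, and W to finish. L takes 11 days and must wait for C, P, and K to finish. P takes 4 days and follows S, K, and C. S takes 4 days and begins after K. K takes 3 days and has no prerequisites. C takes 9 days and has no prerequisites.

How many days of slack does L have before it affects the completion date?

2

The longest chain is C→P→W→Z = 9+4+5+8 = 26; overall finish 26 days.
The longest chain containing L totals 24 days.
Float = 26 − 24 = 2.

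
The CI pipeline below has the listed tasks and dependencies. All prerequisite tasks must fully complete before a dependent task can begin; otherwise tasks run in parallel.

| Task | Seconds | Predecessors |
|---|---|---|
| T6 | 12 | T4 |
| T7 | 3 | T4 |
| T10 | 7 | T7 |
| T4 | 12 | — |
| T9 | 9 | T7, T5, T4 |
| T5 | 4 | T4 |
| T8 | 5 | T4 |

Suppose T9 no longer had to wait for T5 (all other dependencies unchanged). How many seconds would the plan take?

Original critical path: T4→T5→T9 = 12+4+9 = 25 ⇒ 25 seconds.
Without T5→T9, T9's earliest start moves from 16 to 15.
New critical path: T4→T6 = 12+12 = 24 ⇒ 24 seconds.

24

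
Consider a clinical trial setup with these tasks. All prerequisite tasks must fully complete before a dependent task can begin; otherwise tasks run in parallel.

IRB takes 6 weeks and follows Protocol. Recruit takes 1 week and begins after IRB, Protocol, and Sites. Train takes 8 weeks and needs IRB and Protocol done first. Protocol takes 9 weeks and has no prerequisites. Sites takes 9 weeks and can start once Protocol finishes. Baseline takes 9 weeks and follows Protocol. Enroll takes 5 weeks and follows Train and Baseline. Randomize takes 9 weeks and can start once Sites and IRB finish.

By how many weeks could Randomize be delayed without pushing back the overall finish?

The longest chain is Protocol→IRB→Train→Enroll = 9+6+8+5 = 28; overall finish 28 weeks.
The longest chain containing Randomize totals 27 weeks.
So Randomize can slip 28 − 27 = 1 week.

1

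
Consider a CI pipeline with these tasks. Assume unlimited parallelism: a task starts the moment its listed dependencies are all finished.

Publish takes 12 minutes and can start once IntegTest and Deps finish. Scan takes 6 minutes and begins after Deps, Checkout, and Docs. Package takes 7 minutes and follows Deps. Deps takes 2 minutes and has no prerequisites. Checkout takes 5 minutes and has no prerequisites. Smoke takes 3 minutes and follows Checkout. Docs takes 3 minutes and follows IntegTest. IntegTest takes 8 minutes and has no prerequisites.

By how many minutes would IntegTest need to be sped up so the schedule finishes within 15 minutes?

5

Current finish: 20 minutes; target: 15.
IntegTest is on every critical path, so each minute cut from IntegTest cuts the finish by one (this holds down to a finish of 14).
Need 20 − 15 = 5 minutes off IntegTest → IntegTest becomes 3 minutes, finish becomes 15.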